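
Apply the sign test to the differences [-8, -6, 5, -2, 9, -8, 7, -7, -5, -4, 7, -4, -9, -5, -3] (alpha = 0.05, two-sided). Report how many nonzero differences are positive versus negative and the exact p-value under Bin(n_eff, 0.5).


Step 1: Discard zero differences. Original n = 15; n_eff = number of nonzero differences = 15.
Nonzero differences (with sign): -8, -6, +5, -2, +9, -8, +7, -7, -5, -4, +7, -4, -9, -5, -3
Step 2: Count signs: positive = 4, negative = 11.
Step 3: Under H0: P(positive) = 0.5, so the number of positives S ~ Bin(15, 0.5).
Step 4: Two-sided exact p-value = sum of Bin(15,0.5) probabilities at or below the observed probability = 0.118469.
Step 5: alpha = 0.05. fail to reject H0.

n_eff = 15, pos = 4, neg = 11, p = 0.118469, fail to reject H0.


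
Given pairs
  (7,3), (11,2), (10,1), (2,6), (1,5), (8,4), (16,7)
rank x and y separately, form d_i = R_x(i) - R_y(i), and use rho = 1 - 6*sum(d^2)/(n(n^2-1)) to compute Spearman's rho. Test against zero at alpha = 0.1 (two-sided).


Step 1: Rank x and y separately (midranks; no ties here).
rank(x): 7->3, 11->6, 10->5, 2->2, 1->1, 8->4, 16->7
rank(y): 3->3, 2->2, 1->1, 6->6, 5->5, 4->4, 7->7
Step 2: d_i = R_x(i) - R_y(i); compute d_i^2.
  (3-3)^2=0, (6-2)^2=16, (5-1)^2=16, (2-6)^2=16, (1-5)^2=16, (4-4)^2=0, (7-7)^2=0
sum(d^2) = 64.
Step 3: rho = 1 - 6*64 / (7*(7^2 - 1)) = 1 - 384/336 = -0.142857.
Step 4: Under H0, t = rho * sqrt((n-2)/(1-rho^2)) = -0.3227 ~ t(5).
Step 5: Two-sided p-value from the t-distribution with 5 df = 0.759945.
Step 6: alpha = 0.1. fail to reject H0.

rho = -0.1429, p = 0.759945, fail to reject H0 at alpha = 0.1.


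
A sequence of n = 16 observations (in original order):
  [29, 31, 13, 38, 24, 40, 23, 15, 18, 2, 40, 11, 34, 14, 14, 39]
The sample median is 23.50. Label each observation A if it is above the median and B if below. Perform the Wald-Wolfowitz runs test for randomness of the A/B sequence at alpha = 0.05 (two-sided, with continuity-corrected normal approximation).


Step 1: Compute median = 23.50; label A = above, B = below.
Labels in order: AABAAABBBBABABBA  (n_A = 8, n_B = 8)
Step 2: Count runs R = 9.
Step 3: Under H0 (random ordering), E[R] = 2*n_A*n_B/(n_A+n_B) + 1 = 2*8*8/16 + 1 = 9.0000.
        Var[R] = 2*n_A*n_B*(2*n_A*n_B - n_A - n_B) / ((n_A+n_B)^2 * (n_A+n_B-1)) = 14336/3840 = 3.7333.
        SD[R] = 1.9322.
Step 4: R = E[R], so z = 0 with no continuity correction.
Step 5: Two-sided p-value via normal approximation = 2*(1 - Phi(|z|)) = 1.000000.
Step 6: alpha = 0.05. fail to reject H0.

R = 9, z = 0.0000, p = 1.000000, fail to reject H0.


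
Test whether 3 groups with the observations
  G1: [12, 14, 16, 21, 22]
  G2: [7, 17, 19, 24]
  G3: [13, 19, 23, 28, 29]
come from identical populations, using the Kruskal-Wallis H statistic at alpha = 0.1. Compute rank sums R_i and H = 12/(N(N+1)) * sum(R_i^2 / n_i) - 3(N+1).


Step 1: Combine all N = 14 observations and assign midranks.
sorted (value, group, rank): (7,G2,1), (12,G1,2), (13,G3,3), (14,G1,4), (16,G1,5), (17,G2,6), (19,G2,7.5), (19,G3,7.5), (21,G1,9), (22,G1,10), (23,G3,11), (24,G2,12), (28,G3,13), (29,G3,14)
Step 2: Sum ranks within each group.
R_1 = 30 (n_1 = 5)
R_2 = 26.5 (n_2 = 4)
R_3 = 48.5 (n_3 = 5)
Step 3: H = 12/(N(N+1)) * sum(R_i^2/n_i) - 3(N+1)
     = 12/(14*15) * (30^2/5 + 26.5^2/4 + 48.5^2/5) - 3*15
     = 0.057143 * 826.013 - 45
     = 2.200714.
Step 4: Ties present; correction factor C = 1 - 6/(14^3 - 14) = 0.997802. Corrected H = 2.200714 / 0.997802 = 2.205562.
Step 5: Under H0, H ~ chi^2(2); p-value = 0.331947.
Step 6: alpha = 0.1. fail to reject H0.

H = 2.2056, df = 2, p = 0.331947, fail to reject H0.


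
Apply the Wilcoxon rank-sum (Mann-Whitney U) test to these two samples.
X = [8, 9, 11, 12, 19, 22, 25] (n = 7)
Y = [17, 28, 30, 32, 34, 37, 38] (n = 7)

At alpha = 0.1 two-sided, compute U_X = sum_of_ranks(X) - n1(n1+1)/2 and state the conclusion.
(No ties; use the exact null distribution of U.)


Step 1: Combine and sort all 14 observations; assign midranks.
sorted (value, group): (8,X), (9,X), (11,X), (12,X), (17,Y), (19,X), (22,X), (25,X), (28,Y), (30,Y), (32,Y), (34,Y), (37,Y), (38,Y)
ranks: 8->1, 9->2, 11->3, 12->4, 17->5, 19->6, 22->7, 25->8, 28->9, 30->10, 32->11, 34->12, 37->13, 38->14
Step 2: Rank sum for X: R1 = 1 + 2 + 3 + 4 + 6 + 7 + 8 = 31.
Step 3: U_X = R1 - n1(n1+1)/2 = 31 - 7*8/2 = 31 - 28 = 3.
       U_Y = n1*n2 - U_X = 49 - 3 = 46.
Step 4: No ties, so the exact null distribution of U (based on enumerating the C(14,7) = 3432 equally likely rank assignments) gives the two-sided p-value.
Step 5: p-value = 0.004079; compare to alpha = 0.1. reject H0.

U_X = 3, p = 0.004079, reject H0 at alpha = 0.1.


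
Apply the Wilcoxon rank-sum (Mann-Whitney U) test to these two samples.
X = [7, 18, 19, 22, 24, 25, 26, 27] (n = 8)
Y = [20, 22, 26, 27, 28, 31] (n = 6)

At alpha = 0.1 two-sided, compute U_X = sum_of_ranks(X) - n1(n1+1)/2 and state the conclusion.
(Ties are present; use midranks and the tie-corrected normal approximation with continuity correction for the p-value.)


Step 1: Combine and sort all 14 observations; assign midranks.
sorted (value, group): (7,X), (18,X), (19,X), (20,Y), (22,X), (22,Y), (24,X), (25,X), (26,X), (26,Y), (27,X), (27,Y), (28,Y), (31,Y)
ranks: 7->1, 18->2, 19->3, 20->4, 22->5.5, 22->5.5, 24->7, 25->8, 26->9.5, 26->9.5, 27->11.5, 27->11.5, 28->13, 31->14
Step 2: Rank sum for X: R1 = 1 + 2 + 3 + 5.5 + 7 + 8 + 9.5 + 11.5 = 47.5.
Step 3: U_X = R1 - n1(n1+1)/2 = 47.5 - 8*9/2 = 47.5 - 36 = 11.5.
       U_Y = n1*n2 - U_X = 48 - 11.5 = 36.5.
Step 4: Ties are present, so use the tie-corrected normal approximation (with continuity correction) for the p-value.
Step 5: p-value = 0.120107; compare to alpha = 0.1. fail to reject H0.

U_X = 11.5, p = 0.120107, fail to reject H0 at alpha = 0.1.


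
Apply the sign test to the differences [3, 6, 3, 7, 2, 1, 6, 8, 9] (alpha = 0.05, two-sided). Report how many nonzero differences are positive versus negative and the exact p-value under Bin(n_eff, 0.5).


Step 1: Discard zero differences. Original n = 9; n_eff = number of nonzero differences = 9.
Nonzero differences (with sign): +3, +6, +3, +7, +2, +1, +6, +8, +9
Step 2: Count signs: positive = 9, negative = 0.
Step 3: Under H0: P(positive) = 0.5, so the number of positives S ~ Bin(9, 0.5).
Step 4: Two-sided exact p-value = sum of Bin(9,0.5) probabilities at or below the observed probability = 0.003906.
Step 5: alpha = 0.05. reject H0.

n_eff = 9, pos = 9, neg = 0, p = 0.003906, reject H0.


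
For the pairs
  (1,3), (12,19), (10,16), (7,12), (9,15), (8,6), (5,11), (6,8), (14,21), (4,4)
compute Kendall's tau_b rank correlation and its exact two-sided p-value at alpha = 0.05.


Step 1: Enumerate the 45 unordered pairs (i,j) with i<j and classify each by sign(x_j-x_i) * sign(y_j-y_i).
  (1,2):dx=+11,dy=+16->C; (1,3):dx=+9,dy=+13->C; (1,4):dx=+6,dy=+9->C; (1,5):dx=+8,dy=+12->C
  (1,6):dx=+7,dy=+3->C; (1,7):dx=+4,dy=+8->C; (1,8):dx=+5,dy=+5->C; (1,9):dx=+13,dy=+18->C
  (1,10):dx=+3,dy=+1->C; (2,3):dx=-2,dy=-3->C; (2,4):dx=-5,dy=-7->C; (2,5):dx=-3,dy=-4->C
  (2,6):dx=-4,dy=-13->C; (2,7):dx=-7,dy=-8->C; (2,8):dx=-6,dy=-11->C; (2,9):dx=+2,dy=+2->C
  (2,10):dx=-8,dy=-15->C; (3,4):dx=-3,dy=-4->C; (3,5):dx=-1,dy=-1->C; (3,6):dx=-2,dy=-10->C
  (3,7):dx=-5,dy=-5->C; (3,8):dx=-4,dy=-8->C; (3,9):dx=+4,dy=+5->C; (3,10):dx=-6,dy=-12->C
  (4,5):dx=+2,dy=+3->C; (4,6):dx=+1,dy=-6->D; (4,7):dx=-2,dy=-1->C; (4,8):dx=-1,dy=-4->C
  (4,9):dx=+7,dy=+9->C; (4,10):dx=-3,dy=-8->C; (5,6):dx=-1,dy=-9->C; (5,7):dx=-4,dy=-4->C
  (5,8):dx=-3,dy=-7->C; (5,9):dx=+5,dy=+6->C; (5,10):dx=-5,dy=-11->C; (6,7):dx=-3,dy=+5->D
  (6,8):dx=-2,dy=+2->D; (6,9):dx=+6,dy=+15->C; (6,10):dx=-4,dy=-2->C; (7,8):dx=+1,dy=-3->D
  (7,9):dx=+9,dy=+10->C; (7,10):dx=-1,dy=-7->C; (8,9):dx=+8,dy=+13->C; (8,10):dx=-2,dy=-4->C
  (9,10):dx=-10,dy=-17->C
Step 2: C = 41, D = 4, total pairs = 45.
Step 3: tau = (C - D)/(n(n-1)/2) = (41 - 4)/45 = 0.822222.
Step 4: Exact two-sided p-value (enumerate n! = 3628800 permutations of y under H0): p = 0.000358.
Step 5: alpha = 0.05. reject H0.

tau_b = 0.8222 (C=41, D=4), p = 0.000358, reject H0.


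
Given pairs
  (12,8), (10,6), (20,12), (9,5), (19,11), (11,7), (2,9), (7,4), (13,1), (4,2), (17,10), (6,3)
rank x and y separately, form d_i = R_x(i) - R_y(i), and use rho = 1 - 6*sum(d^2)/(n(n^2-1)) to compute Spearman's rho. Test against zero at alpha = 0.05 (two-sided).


Step 1: Rank x and y separately (midranks; no ties here).
rank(x): 12->8, 10->6, 20->12, 9->5, 19->11, 11->7, 2->1, 7->4, 13->9, 4->2, 17->10, 6->3
rank(y): 8->8, 6->6, 12->12, 5->5, 11->11, 7->7, 9->9, 4->4, 1->1, 2->2, 10->10, 3->3
Step 2: d_i = R_x(i) - R_y(i); compute d_i^2.
  (8-8)^2=0, (6-6)^2=0, (12-12)^2=0, (5-5)^2=0, (11-11)^2=0, (7-7)^2=0, (1-9)^2=64, (4-4)^2=0, (9-1)^2=64, (2-2)^2=0, (10-10)^2=0, (3-3)^2=0
sum(d^2) = 128.
Step 3: rho = 1 - 6*128 / (12*(12^2 - 1)) = 1 - 768/1716 = 0.552448.
Step 4: Under H0, t = rho * sqrt((n-2)/(1-rho^2)) = 2.0959 ~ t(10).
Step 5: Two-sided p-value from the t-distribution with 10 df = 0.062511.
Step 6: alpha = 0.05. fail to reject H0.

rho = 0.5524, p = 0.062511, fail to reject H0 at alpha = 0.05.


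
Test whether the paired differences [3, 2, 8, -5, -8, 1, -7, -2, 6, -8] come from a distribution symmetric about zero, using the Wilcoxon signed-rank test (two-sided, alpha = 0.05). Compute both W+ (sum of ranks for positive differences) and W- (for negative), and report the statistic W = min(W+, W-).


Step 1: Drop any zero differences (none here) and take |d_i|.
|d| = [3, 2, 8, 5, 8, 1, 7, 2, 6, 8]
Step 2: Midrank |d_i| (ties get averaged ranks).
ranks: |3|->4, |2|->2.5, |8|->9, |5|->5, |8|->9, |1|->1, |7|->7, |2|->2.5, |6|->6, |8|->9
Step 3: Attach original signs; sum ranks with positive sign and with negative sign.
W+ = 4 + 2.5 + 9 + 1 + 6 = 22.5
W- = 5 + 9 + 7 + 2.5 + 9 = 32.5
(Check: W+ + W- = 55 should equal n(n+1)/2 = 55.)
Step 4: Test statistic W = min(W+, W-) = 22.5.
Step 5: Ties in |d|, so use the tie-corrected normal approximation.
        E[W] = n(n+1)/4 = 10*11/4 = 27.5.
        Tie groups: |d|=2 (t=2), |d|=8 (t=3); sum(t^3 - t) = 30.
        Var[W] = n(n+1)(2n+1)/24 - sum(t^3-t)/48 = 2310/24 - 30/48 = 95.625.
        z = (W - E[W]) / sqrt(Var[W]) = (22.5 - 27.5) / 9.7788 = -0.5113.
        Two-sided p = 2*Phi(z) = 0.609134.
Step 6: alpha = 0.05. fail to reject H0.

W+ = 22.5, W- = 32.5, W = min = 22.5, p = 0.609134, fail to reject H0.


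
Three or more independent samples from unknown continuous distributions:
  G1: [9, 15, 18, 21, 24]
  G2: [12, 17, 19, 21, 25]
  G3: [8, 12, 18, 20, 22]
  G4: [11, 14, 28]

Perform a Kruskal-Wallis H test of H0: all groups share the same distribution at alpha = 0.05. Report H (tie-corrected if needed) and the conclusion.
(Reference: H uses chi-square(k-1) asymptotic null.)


Step 1: Combine all N = 18 observations and assign midranks.
sorted (value, group, rank): (8,G3,1), (9,G1,2), (11,G4,3), (12,G2,4.5), (12,G3,4.5), (14,G4,6), (15,G1,7), (17,G2,8), (18,G1,9.5), (18,G3,9.5), (19,G2,11), (20,G3,12), (21,G1,13.5), (21,G2,13.5), (22,G3,15), (24,G1,16), (25,G2,17), (28,G4,18)
Step 2: Sum ranks within each group.
R_1 = 48 (n_1 = 5)
R_2 = 54 (n_2 = 5)
R_3 = 42 (n_3 = 5)
R_4 = 27 (n_4 = 3)
Step 3: H = 12/(N(N+1)) * sum(R_i^2/n_i) - 3(N+1)
     = 12/(18*19) * (48^2/5 + 54^2/5 + 42^2/5 + 27^2/3) - 3*19
     = 0.035088 * 1639.8 - 57
     = 0.536842.
Step 4: Ties present; correction factor C = 1 - 18/(18^3 - 18) = 0.996904. Corrected H = 0.536842 / 0.996904 = 0.538509.
Step 5: Under H0, H ~ chi^2(3); p-value = 0.910353.
Step 6: alpha = 0.05. fail to reject H0.

H = 0.5385, df = 3, p = 0.910353, fail to reject H0.


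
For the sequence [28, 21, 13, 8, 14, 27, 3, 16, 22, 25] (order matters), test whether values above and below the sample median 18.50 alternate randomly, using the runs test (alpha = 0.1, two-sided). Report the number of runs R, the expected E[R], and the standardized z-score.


Step 1: Compute median = 18.50; label A = above, B = below.
Labels in order: AABBBABBAA  (n_A = 5, n_B = 5)
Step 2: Count runs R = 5.
Step 3: Under H0 (random ordering), E[R] = 2*n_A*n_B/(n_A+n_B) + 1 = 2*5*5/10 + 1 = 6.0000.
        Var[R] = 2*n_A*n_B*(2*n_A*n_B - n_A - n_B) / ((n_A+n_B)^2 * (n_A+n_B-1)) = 2000/900 = 2.2222.
        SD[R] = 1.4907.
Step 4: Continuity-corrected z = (R + 0.5 - E[R]) / SD[R] = (5 + 0.5 - 6.0000) / 1.4907 = -0.3354.
Step 5: Two-sided p-value via normal approximation = 2*(1 - Phi(|z|)) = 0.737316.
Step 6: alpha = 0.1. fail to reject H0.

R = 5, z = -0.3354, p = 0.737316, fail to reject H0.


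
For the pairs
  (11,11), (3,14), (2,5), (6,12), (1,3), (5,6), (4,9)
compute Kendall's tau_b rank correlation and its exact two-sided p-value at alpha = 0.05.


Step 1: Enumerate the 21 unordered pairs (i,j) with i<j and classify each by sign(x_j-x_i) * sign(y_j-y_i).
  (1,2):dx=-8,dy=+3->D; (1,3):dx=-9,dy=-6->C; (1,4):dx=-5,dy=+1->D; (1,5):dx=-10,dy=-8->C
  (1,6):dx=-6,dy=-5->C; (1,7):dx=-7,dy=-2->C; (2,3):dx=-1,dy=-9->C; (2,4):dx=+3,dy=-2->D
  (2,5):dx=-2,dy=-11->C; (2,6):dx=+2,dy=-8->D; (2,7):dx=+1,dy=-5->D; (3,4):dx=+4,dy=+7->C
  (3,5):dx=-1,dy=-2->C; (3,6):dx=+3,dy=+1->C; (3,7):dx=+2,dy=+4->C; (4,5):dx=-5,dy=-9->C
  (4,6):dx=-1,dy=-6->C; (4,7):dx=-2,dy=-3->C; (5,6):dx=+4,dy=+3->C; (5,7):dx=+3,dy=+6->C
  (6,7):dx=-1,dy=+3->D
Step 2: C = 15, D = 6, total pairs = 21.
Step 3: tau = (C - D)/(n(n-1)/2) = (15 - 6)/21 = 0.428571.
Step 4: Exact two-sided p-value (enumerate n! = 5040 permutations of y under H0): p = 0.238889.
Step 5: alpha = 0.05. fail to reject H0.

tau_b = 0.4286 (C=15, D=6), p = 0.238889, fail to reject H0.


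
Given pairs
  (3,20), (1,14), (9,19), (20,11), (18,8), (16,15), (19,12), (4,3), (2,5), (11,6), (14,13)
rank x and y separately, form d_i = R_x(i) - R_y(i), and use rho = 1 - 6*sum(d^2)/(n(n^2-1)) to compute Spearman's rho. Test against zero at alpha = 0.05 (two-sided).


Step 1: Rank x and y separately (midranks; no ties here).
rank(x): 3->3, 1->1, 9->5, 20->11, 18->9, 16->8, 19->10, 4->4, 2->2, 11->6, 14->7
rank(y): 20->11, 14->8, 19->10, 11->5, 8->4, 15->9, 12->6, 3->1, 5->2, 6->3, 13->7
Step 2: d_i = R_x(i) - R_y(i); compute d_i^2.
  (3-11)^2=64, (1-8)^2=49, (5-10)^2=25, (11-5)^2=36, (9-4)^2=25, (8-9)^2=1, (10-6)^2=16, (4-1)^2=9, (2-2)^2=0, (6-3)^2=9, (7-7)^2=0
sum(d^2) = 234.
Step 3: rho = 1 - 6*234 / (11*(11^2 - 1)) = 1 - 1404/1320 = -0.063636.
Step 4: Under H0, t = rho * sqrt((n-2)/(1-rho^2)) = -0.1913 ~ t(9).
Step 5: Two-sided p-value from the t-distribution with 9 df = 0.852539.
Step 6: alpha = 0.05. fail to reject H0.

rho = -0.0636, p = 0.852539, fail to reject H0 at alpha = 0.05.


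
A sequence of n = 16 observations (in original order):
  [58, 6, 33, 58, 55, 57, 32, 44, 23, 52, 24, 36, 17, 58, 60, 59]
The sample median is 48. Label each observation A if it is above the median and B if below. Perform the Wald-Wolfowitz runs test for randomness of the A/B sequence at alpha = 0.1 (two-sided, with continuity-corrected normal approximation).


Step 1: Compute median = 48; label A = above, B = below.
Labels in order: ABBAAABBBABBBAAA  (n_A = 8, n_B = 8)
Step 2: Count runs R = 7.
Step 3: Under H0 (random ordering), E[R] = 2*n_A*n_B/(n_A+n_B) + 1 = 2*8*8/16 + 1 = 9.0000.
        Var[R] = 2*n_A*n_B*(2*n_A*n_B - n_A - n_B) / ((n_A+n_B)^2 * (n_A+n_B-1)) = 14336/3840 = 3.7333.
        SD[R] = 1.9322.
Step 4: Continuity-corrected z = (R + 0.5 - E[R]) / SD[R] = (7 + 0.5 - 9.0000) / 1.9322 = -0.7763.
Step 5: Two-sided p-value via normal approximation = 2*(1 - Phi(|z|)) = 0.437558.
Step 6: alpha = 0.1. fail to reject H0.

R = 7, z = -0.7763, p = 0.437558, fail to reject H0.


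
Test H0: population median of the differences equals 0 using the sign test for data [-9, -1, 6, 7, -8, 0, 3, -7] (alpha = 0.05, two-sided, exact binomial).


Step 1: Discard zero differences. Original n = 8; n_eff = number of nonzero differences = 7.
Nonzero differences (with sign): -9, -1, +6, +7, -8, +3, -7
Step 2: Count signs: positive = 3, negative = 4.
Step 3: Under H0: P(positive) = 0.5, so the number of positives S ~ Bin(7, 0.5).
Step 4: Two-sided exact p-value = sum of Bin(7,0.5) probabilities at or below the observed probability = 1.000000.
Step 5: alpha = 0.05. fail to reject H0.

n_eff = 7, pos = 3, neg = 4, p = 1.000000, fail to reject H0.


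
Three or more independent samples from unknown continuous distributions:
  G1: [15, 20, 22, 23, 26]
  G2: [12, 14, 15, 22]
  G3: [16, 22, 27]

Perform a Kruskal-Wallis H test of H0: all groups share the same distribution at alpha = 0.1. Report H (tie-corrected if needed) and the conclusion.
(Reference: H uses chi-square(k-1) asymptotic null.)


Step 1: Combine all N = 12 observations and assign midranks.
sorted (value, group, rank): (12,G2,1), (14,G2,2), (15,G1,3.5), (15,G2,3.5), (16,G3,5), (20,G1,6), (22,G1,8), (22,G2,8), (22,G3,8), (23,G1,10), (26,G1,11), (27,G3,12)
Step 2: Sum ranks within each group.
R_1 = 38.5 (n_1 = 5)
R_2 = 14.5 (n_2 = 4)
R_3 = 25 (n_3 = 3)
Step 3: H = 12/(N(N+1)) * sum(R_i^2/n_i) - 3(N+1)
     = 12/(12*13) * (38.5^2/5 + 14.5^2/4 + 25^2/3) - 3*13
     = 0.076923 * 557.346 - 39
     = 3.872756.
Step 4: Ties present; correction factor C = 1 - 30/(12^3 - 12) = 0.982517. Corrected H = 3.872756 / 0.982517 = 3.941667.
Step 5: Under H0, H ~ chi^2(2); p-value = 0.139341.
Step 6: alpha = 0.1. fail to reject H0.

H = 3.9417, df = 2, p = 0.139341, fail to reject H0.


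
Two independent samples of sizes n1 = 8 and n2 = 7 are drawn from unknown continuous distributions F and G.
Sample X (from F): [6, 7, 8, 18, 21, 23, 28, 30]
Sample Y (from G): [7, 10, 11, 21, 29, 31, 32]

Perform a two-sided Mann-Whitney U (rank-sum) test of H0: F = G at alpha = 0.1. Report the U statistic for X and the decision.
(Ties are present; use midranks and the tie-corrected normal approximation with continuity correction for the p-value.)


Step 1: Combine and sort all 15 observations; assign midranks.
sorted (value, group): (6,X), (7,X), (7,Y), (8,X), (10,Y), (11,Y), (18,X), (21,X), (21,Y), (23,X), (28,X), (29,Y), (30,X), (31,Y), (32,Y)
ranks: 6->1, 7->2.5, 7->2.5, 8->4, 10->5, 11->6, 18->7, 21->8.5, 21->8.5, 23->10, 28->11, 29->12, 30->13, 31->14, 32->15
Step 2: Rank sum for X: R1 = 1 + 2.5 + 4 + 7 + 8.5 + 10 + 11 + 13 = 57.
Step 3: U_X = R1 - n1(n1+1)/2 = 57 - 8*9/2 = 57 - 36 = 21.
       U_Y = n1*n2 - U_X = 56 - 21 = 35.
Step 4: Ties are present, so use the tie-corrected normal approximation (with continuity correction) for the p-value.
Step 5: p-value = 0.451104; compare to alpha = 0.1. fail to reject H0.

U_X = 21, p = 0.451104, fail to reject H0 at alpha = 0.1.


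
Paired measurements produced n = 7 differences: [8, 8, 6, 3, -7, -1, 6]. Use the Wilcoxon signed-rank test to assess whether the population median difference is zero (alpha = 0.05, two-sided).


Step 1: Drop any zero differences (none here) and take |d_i|.
|d| = [8, 8, 6, 3, 7, 1, 6]
Step 2: Midrank |d_i| (ties get averaged ranks).
ranks: |8|->6.5, |8|->6.5, |6|->3.5, |3|->2, |7|->5, |1|->1, |6|->3.5
Step 3: Attach original signs; sum ranks with positive sign and with negative sign.
W+ = 6.5 + 6.5 + 3.5 + 2 + 3.5 = 22
W- = 5 + 1 = 6
(Check: W+ + W- = 28 should equal n(n+1)/2 = 28.)
Step 4: Test statistic W = min(W+, W-) = 6.
Step 5: Ties in |d|, so use the tie-corrected normal approximation.
        E[W] = n(n+1)/4 = 7*8/4 = 14.
        Tie groups: |d|=6 (t=2), |d|=8 (t=2); sum(t^3 - t) = 12.
        Var[W] = n(n+1)(2n+1)/24 - sum(t^3-t)/48 = 840/24 - 12/48 = 34.75.
        z = (W - E[W]) / sqrt(Var[W]) = (6 - 14) / 5.8949 = -1.3571.
        Two-sided p = 2*Phi(z) = 0.174749.
Step 6: alpha = 0.05. fail to reject H0.

W+ = 22, W- = 6, W = min = 6, p = 0.174749, fail to reject H0.


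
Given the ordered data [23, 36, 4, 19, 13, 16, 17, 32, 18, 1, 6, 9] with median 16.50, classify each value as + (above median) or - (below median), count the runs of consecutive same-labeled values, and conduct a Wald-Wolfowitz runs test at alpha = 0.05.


Step 1: Compute median = 16.50; label A = above, B = below.
Labels in order: AABABBAAABBB  (n_A = 6, n_B = 6)
Step 2: Count runs R = 6.
Step 3: Under H0 (random ordering), E[R] = 2*n_A*n_B/(n_A+n_B) + 1 = 2*6*6/12 + 1 = 7.0000.
        Var[R] = 2*n_A*n_B*(2*n_A*n_B - n_A - n_B) / ((n_A+n_B)^2 * (n_A+n_B-1)) = 4320/1584 = 2.7273.
        SD[R] = 1.6514.
Step 4: Continuity-corrected z = (R + 0.5 - E[R]) / SD[R] = (6 + 0.5 - 7.0000) / 1.6514 = -0.3028.
Step 5: Two-sided p-value via normal approximation = 2*(1 - Phi(|z|)) = 0.762069.
Step 6: alpha = 0.05. fail to reject H0.

R = 6, z = -0.3028, p = 0.762069, fail to reject H0.


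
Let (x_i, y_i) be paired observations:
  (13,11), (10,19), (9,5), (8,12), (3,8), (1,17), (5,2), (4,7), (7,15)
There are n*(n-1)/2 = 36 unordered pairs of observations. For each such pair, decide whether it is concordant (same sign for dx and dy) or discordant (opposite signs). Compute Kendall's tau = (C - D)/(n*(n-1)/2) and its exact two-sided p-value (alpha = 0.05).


Step 1: Enumerate the 36 unordered pairs (i,j) with i<j and classify each by sign(x_j-x_i) * sign(y_j-y_i).
  (1,2):dx=-3,dy=+8->D; (1,3):dx=-4,dy=-6->C; (1,4):dx=-5,dy=+1->D; (1,5):dx=-10,dy=-3->C
  (1,6):dx=-12,dy=+6->D; (1,7):dx=-8,dy=-9->C; (1,8):dx=-9,dy=-4->C; (1,9):dx=-6,dy=+4->D
  (2,3):dx=-1,dy=-14->C; (2,4):dx=-2,dy=-7->C; (2,5):dx=-7,dy=-11->C; (2,6):dx=-9,dy=-2->C
  (2,7):dx=-5,dy=-17->C; (2,8):dx=-6,dy=-12->C; (2,9):dx=-3,dy=-4->C; (3,4):dx=-1,dy=+7->D
  (3,5):dx=-6,dy=+3->D; (3,6):dx=-8,dy=+12->D; (3,7):dx=-4,dy=-3->C; (3,8):dx=-5,dy=+2->D
  (3,9):dx=-2,dy=+10->D; (4,5):dx=-5,dy=-4->C; (4,6):dx=-7,dy=+5->D; (4,7):dx=-3,dy=-10->C
  (4,8):dx=-4,dy=-5->C; (4,9):dx=-1,dy=+3->D; (5,6):dx=-2,dy=+9->D; (5,7):dx=+2,dy=-6->D
  (5,8):dx=+1,dy=-1->D; (5,9):dx=+4,dy=+7->C; (6,7):dx=+4,dy=-15->D; (6,8):dx=+3,dy=-10->D
  (6,9):dx=+6,dy=-2->D; (7,8):dx=-1,dy=+5->D; (7,9):dx=+2,dy=+13->C; (8,9):dx=+3,dy=+8->C
Step 2: C = 18, D = 18, total pairs = 36.
Step 3: tau = (C - D)/(n(n-1)/2) = (18 - 18)/36 = 0.000000.
Step 4: Exact two-sided p-value (enumerate n! = 362880 permutations of y under H0): p = 1.000000.
Step 5: alpha = 0.05. fail to reject H0.

tau_b = 0.0000 (C=18, D=18), p = 1.000000, fail to reject H0.


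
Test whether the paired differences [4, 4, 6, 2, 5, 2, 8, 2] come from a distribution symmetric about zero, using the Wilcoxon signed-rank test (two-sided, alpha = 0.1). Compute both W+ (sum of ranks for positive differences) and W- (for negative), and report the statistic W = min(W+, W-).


Step 1: Drop any zero differences (none here) and take |d_i|.
|d| = [4, 4, 6, 2, 5, 2, 8, 2]
Step 2: Midrank |d_i| (ties get averaged ranks).
ranks: |4|->4.5, |4|->4.5, |6|->7, |2|->2, |5|->6, |2|->2, |8|->8, |2|->2
Step 3: Attach original signs; sum ranks with positive sign and with negative sign.
W+ = 4.5 + 4.5 + 7 + 2 + 6 + 2 + 8 + 2 = 36
W- = 0 = 0
(Check: W+ + W- = 36 should equal n(n+1)/2 = 36.)
Step 4: Test statistic W = min(W+, W-) = 0.
Step 5: Ties in |d|, so use the tie-corrected normal approximation.
        E[W] = n(n+1)/4 = 8*9/4 = 18.
        Tie groups: |d|=2 (t=3), |d|=4 (t=2); sum(t^3 - t) = 30.
        Var[W] = n(n+1)(2n+1)/24 - sum(t^3-t)/48 = 1224/24 - 30/48 = 50.375.
        z = (W - E[W]) / sqrt(Var[W]) = (0 - 18) / 7.0975 = -2.5361.
        Two-sided p = 2*Phi(z) = 0.011210.
Step 6: alpha = 0.1. reject H0.

W+ = 36, W- = 0, W = min = 0, p = 0.011210, reject H0.


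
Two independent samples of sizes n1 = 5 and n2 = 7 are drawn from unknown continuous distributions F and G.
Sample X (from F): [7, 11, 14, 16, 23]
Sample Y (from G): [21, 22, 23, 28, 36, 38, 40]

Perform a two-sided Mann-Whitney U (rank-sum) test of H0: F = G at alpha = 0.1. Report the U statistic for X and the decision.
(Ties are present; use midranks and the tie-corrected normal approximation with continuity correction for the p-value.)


Step 1: Combine and sort all 12 observations; assign midranks.
sorted (value, group): (7,X), (11,X), (14,X), (16,X), (21,Y), (22,Y), (23,X), (23,Y), (28,Y), (36,Y), (38,Y), (40,Y)
ranks: 7->1, 11->2, 14->3, 16->4, 21->5, 22->6, 23->7.5, 23->7.5, 28->9, 36->10, 38->11, 40->12
Step 2: Rank sum for X: R1 = 1 + 2 + 3 + 4 + 7.5 = 17.5.
Step 3: U_X = R1 - n1(n1+1)/2 = 17.5 - 5*6/2 = 17.5 - 15 = 2.5.
       U_Y = n1*n2 - U_X = 35 - 2.5 = 32.5.
Step 4: Ties are present, so use the tie-corrected normal approximation (with continuity correction) for the p-value.
Step 5: p-value = 0.018328; compare to alpha = 0.1. reject H0.

U_X = 2.5, p = 0.018328, reject H0 at alpha = 0.1.


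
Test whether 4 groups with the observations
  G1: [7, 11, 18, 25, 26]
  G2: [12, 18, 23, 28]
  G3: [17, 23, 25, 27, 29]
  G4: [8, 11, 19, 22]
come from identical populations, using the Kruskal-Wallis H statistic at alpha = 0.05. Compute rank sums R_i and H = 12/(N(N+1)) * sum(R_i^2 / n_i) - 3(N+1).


Step 1: Combine all N = 18 observations and assign midranks.
sorted (value, group, rank): (7,G1,1), (8,G4,2), (11,G1,3.5), (11,G4,3.5), (12,G2,5), (17,G3,6), (18,G1,7.5), (18,G2,7.5), (19,G4,9), (22,G4,10), (23,G2,11.5), (23,G3,11.5), (25,G1,13.5), (25,G3,13.5), (26,G1,15), (27,G3,16), (28,G2,17), (29,G3,18)
Step 2: Sum ranks within each group.
R_1 = 40.5 (n_1 = 5)
R_2 = 41 (n_2 = 4)
R_3 = 65 (n_3 = 5)
R_4 = 24.5 (n_4 = 4)
Step 3: H = 12/(N(N+1)) * sum(R_i^2/n_i) - 3(N+1)
     = 12/(18*19) * (40.5^2/5 + 41^2/4 + 65^2/5 + 24.5^2/4) - 3*19
     = 0.035088 * 1743.36 - 57
     = 4.170614.
Step 4: Ties present; correction factor C = 1 - 24/(18^3 - 18) = 0.995872. Corrected H = 4.170614 / 0.995872 = 4.187902.
Step 5: Under H0, H ~ chi^2(3); p-value = 0.241876.
Step 6: alpha = 0.05. fail to reject H0.

H = 4.1879, df = 3, p = 0.241876, fail to reject H0.


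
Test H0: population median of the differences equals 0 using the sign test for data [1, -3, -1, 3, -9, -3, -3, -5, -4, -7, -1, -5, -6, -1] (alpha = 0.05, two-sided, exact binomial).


Step 1: Discard zero differences. Original n = 14; n_eff = number of nonzero differences = 14.
Nonzero differences (with sign): +1, -3, -1, +3, -9, -3, -3, -5, -4, -7, -1, -5, -6, -1
Step 2: Count signs: positive = 2, negative = 12.
Step 3: Under H0: P(positive) = 0.5, so the number of positives S ~ Bin(14, 0.5).
Step 4: Two-sided exact p-value = sum of Bin(14,0.5) probabilities at or below the observed probability = 0.012939.
Step 5: alpha = 0.05. reject H0.

n_eff = 14, pos = 2, neg = 12, p = 0.012939, reject H0.


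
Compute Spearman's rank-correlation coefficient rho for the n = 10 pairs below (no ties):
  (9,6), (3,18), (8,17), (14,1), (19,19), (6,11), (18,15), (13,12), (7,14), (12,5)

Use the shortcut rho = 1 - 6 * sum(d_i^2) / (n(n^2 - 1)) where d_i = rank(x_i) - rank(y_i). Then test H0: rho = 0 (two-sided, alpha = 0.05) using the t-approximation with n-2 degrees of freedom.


Step 1: Rank x and y separately (midranks; no ties here).
rank(x): 9->5, 3->1, 8->4, 14->8, 19->10, 6->2, 18->9, 13->7, 7->3, 12->6
rank(y): 6->3, 18->9, 17->8, 1->1, 19->10, 11->4, 15->7, 12->5, 14->6, 5->2
Step 2: d_i = R_x(i) - R_y(i); compute d_i^2.
  (5-3)^2=4, (1-9)^2=64, (4-8)^2=16, (8-1)^2=49, (10-10)^2=0, (2-4)^2=4, (9-7)^2=4, (7-5)^2=4, (3-6)^2=9, (6-2)^2=16
sum(d^2) = 170.
Step 3: rho = 1 - 6*170 / (10*(10^2 - 1)) = 1 - 1020/990 = -0.030303.
Step 4: Under H0, t = rho * sqrt((n-2)/(1-rho^2)) = -0.0857 ~ t(8).
Step 5: Two-sided p-value from the t-distribution with 8 df = 0.933773.
Step 6: alpha = 0.05. fail to reject H0.

rho = -0.0303, p = 0.933773, fail to reject H0 at alpha = 0.05.


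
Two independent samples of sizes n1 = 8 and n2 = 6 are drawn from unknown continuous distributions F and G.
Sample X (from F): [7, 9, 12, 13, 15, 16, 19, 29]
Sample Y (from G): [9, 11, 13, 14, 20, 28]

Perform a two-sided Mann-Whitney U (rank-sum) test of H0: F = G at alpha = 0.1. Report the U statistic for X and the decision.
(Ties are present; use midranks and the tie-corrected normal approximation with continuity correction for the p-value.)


Step 1: Combine and sort all 14 observations; assign midranks.
sorted (value, group): (7,X), (9,X), (9,Y), (11,Y), (12,X), (13,X), (13,Y), (14,Y), (15,X), (16,X), (19,X), (20,Y), (28,Y), (29,X)
ranks: 7->1, 9->2.5, 9->2.5, 11->4, 12->5, 13->6.5, 13->6.5, 14->8, 15->9, 16->10, 19->11, 20->12, 28->13, 29->14
Step 2: Rank sum for X: R1 = 1 + 2.5 + 5 + 6.5 + 9 + 10 + 11 + 14 = 59.
Step 3: U_X = R1 - n1(n1+1)/2 = 59 - 8*9/2 = 59 - 36 = 23.
       U_Y = n1*n2 - U_X = 48 - 23 = 25.
Step 4: Ties are present, so use the tie-corrected normal approximation (with continuity correction) for the p-value.
Step 5: p-value = 0.948419; compare to alpha = 0.1. fail to reject H0.

U_X = 23, p = 0.948419, fail to reject H0 at alpha = 0.1.


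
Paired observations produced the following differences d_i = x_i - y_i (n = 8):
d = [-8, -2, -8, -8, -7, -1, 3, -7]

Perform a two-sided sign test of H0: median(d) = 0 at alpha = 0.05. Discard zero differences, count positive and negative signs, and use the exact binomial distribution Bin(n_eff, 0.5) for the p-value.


Step 1: Discard zero differences. Original n = 8; n_eff = number of nonzero differences = 8.
Nonzero differences (with sign): -8, -2, -8, -8, -7, -1, +3, -7
Step 2: Count signs: positive = 1, negative = 7.
Step 3: Under H0: P(positive) = 0.5, so the number of positives S ~ Bin(8, 0.5).
Step 4: Two-sided exact p-value = sum of Bin(8,0.5) probabilities at or below the observed probability = 0.070312.
Step 5: alpha = 0.05. fail to reject H0.

n_eff = 8, pos = 1, neg = 7, p = 0.070312, fail to reject H0.


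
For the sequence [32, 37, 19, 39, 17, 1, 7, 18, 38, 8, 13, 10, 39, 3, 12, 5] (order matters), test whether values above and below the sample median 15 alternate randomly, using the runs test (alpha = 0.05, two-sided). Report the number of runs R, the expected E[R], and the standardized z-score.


Step 1: Compute median = 15; label A = above, B = below.
Labels in order: AAAAABBAABBBABBB  (n_A = 8, n_B = 8)
Step 2: Count runs R = 6.
Step 3: Under H0 (random ordering), E[R] = 2*n_A*n_B/(n_A+n_B) + 1 = 2*8*8/16 + 1 = 9.0000.
        Var[R] = 2*n_A*n_B*(2*n_A*n_B - n_A - n_B) / ((n_A+n_B)^2 * (n_A+n_B-1)) = 14336/3840 = 3.7333.
        SD[R] = 1.9322.
Step 4: Continuity-corrected z = (R + 0.5 - E[R]) / SD[R] = (6 + 0.5 - 9.0000) / 1.9322 = -1.2939.
Step 5: Two-sided p-value via normal approximation = 2*(1 - Phi(|z|)) = 0.195709.
Step 6: alpha = 0.05. fail to reject H0.

R = 6, z = -1.2939, p = 0.195709, fail to reject H0.


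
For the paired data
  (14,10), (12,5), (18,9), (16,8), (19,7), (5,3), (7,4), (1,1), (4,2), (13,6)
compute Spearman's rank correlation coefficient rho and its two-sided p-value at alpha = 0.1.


Step 1: Rank x and y separately (midranks; no ties here).
rank(x): 14->7, 12->5, 18->9, 16->8, 19->10, 5->3, 7->4, 1->1, 4->2, 13->6
rank(y): 10->10, 5->5, 9->9, 8->8, 7->7, 3->3, 4->4, 1->1, 2->2, 6->6
Step 2: d_i = R_x(i) - R_y(i); compute d_i^2.
  (7-10)^2=9, (5-5)^2=0, (9-9)^2=0, (8-8)^2=0, (10-7)^2=9, (3-3)^2=0, (4-4)^2=0, (1-1)^2=0, (2-2)^2=0, (6-6)^2=0
sum(d^2) = 18.
Step 3: rho = 1 - 6*18 / (10*(10^2 - 1)) = 1 - 108/990 = 0.890909.
Step 4: Under H0, t = rho * sqrt((n-2)/(1-rho^2)) = 5.5482 ~ t(8).
Step 5: Two-sided p-value from the t-distribution with 8 df = 0.000542.
Step 6: alpha = 0.1. reject H0.

rho = 0.8909, p = 0.000542, reject H0 at alpha = 0.1.


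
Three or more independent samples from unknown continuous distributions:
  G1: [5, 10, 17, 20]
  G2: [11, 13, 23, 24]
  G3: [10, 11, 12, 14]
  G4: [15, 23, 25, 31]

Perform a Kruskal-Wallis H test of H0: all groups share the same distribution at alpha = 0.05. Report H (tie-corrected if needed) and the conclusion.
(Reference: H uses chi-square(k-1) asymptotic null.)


Step 1: Combine all N = 16 observations and assign midranks.
sorted (value, group, rank): (5,G1,1), (10,G1,2.5), (10,G3,2.5), (11,G2,4.5), (11,G3,4.5), (12,G3,6), (13,G2,7), (14,G3,8), (15,G4,9), (17,G1,10), (20,G1,11), (23,G2,12.5), (23,G4,12.5), (24,G2,14), (25,G4,15), (31,G4,16)
Step 2: Sum ranks within each group.
R_1 = 24.5 (n_1 = 4)
R_2 = 38 (n_2 = 4)
R_3 = 21 (n_3 = 4)
R_4 = 52.5 (n_4 = 4)
Step 3: H = 12/(N(N+1)) * sum(R_i^2/n_i) - 3(N+1)
     = 12/(16*17) * (24.5^2/4 + 38^2/4 + 21^2/4 + 52.5^2/4) - 3*17
     = 0.044118 * 1310.38 - 51
     = 6.810662.
Step 4: Ties present; correction factor C = 1 - 18/(16^3 - 16) = 0.995588. Corrected H = 6.810662 / 0.995588 = 6.840842.
Step 5: Under H0, H ~ chi^2(3); p-value = 0.077147.
Step 6: alpha = 0.05. fail to reject H0.

H = 6.8408, df = 3, p = 0.077147, fail to reject H0.


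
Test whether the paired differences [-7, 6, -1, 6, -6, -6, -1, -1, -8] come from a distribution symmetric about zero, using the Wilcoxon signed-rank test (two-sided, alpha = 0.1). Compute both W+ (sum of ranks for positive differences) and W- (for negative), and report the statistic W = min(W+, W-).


Step 1: Drop any zero differences (none here) and take |d_i|.
|d| = [7, 6, 1, 6, 6, 6, 1, 1, 8]
Step 2: Midrank |d_i| (ties get averaged ranks).
ranks: |7|->8, |6|->5.5, |1|->2, |6|->5.5, |6|->5.5, |6|->5.5, |1|->2, |1|->2, |8|->9
Step 3: Attach original signs; sum ranks with positive sign and with negative sign.
W+ = 5.5 + 5.5 = 11
W- = 8 + 2 + 5.5 + 5.5 + 2 + 2 + 9 = 34
(Check: W+ + W- = 45 should equal n(n+1)/2 = 45.)
Step 4: Test statistic W = min(W+, W-) = 11.
Step 5: Ties in |d|, so use the tie-corrected normal approximation.
        E[W] = n(n+1)/4 = 9*10/4 = 22.5.
        Tie groups: |d|=1 (t=3), |d|=6 (t=4); sum(t^3 - t) = 84.
        Var[W] = n(n+1)(2n+1)/24 - sum(t^3-t)/48 = 1710/24 - 84/48 = 69.5.
        z = (W - E[W]) / sqrt(Var[W]) = (11 - 22.5) / 8.3367 = -1.3794.
        Two-sided p = 2*Phi(z) = 0.167757.
Step 6: alpha = 0.1. fail to reject H0.

W+ = 11, W- = 34, W = min = 11, p = 0.167757, fail to reject H0.


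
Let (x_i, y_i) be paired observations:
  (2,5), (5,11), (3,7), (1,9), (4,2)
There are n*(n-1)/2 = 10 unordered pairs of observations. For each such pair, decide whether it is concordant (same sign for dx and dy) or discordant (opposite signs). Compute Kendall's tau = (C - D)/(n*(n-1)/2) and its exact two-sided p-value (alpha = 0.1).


Step 1: Enumerate the 10 unordered pairs (i,j) with i<j and classify each by sign(x_j-x_i) * sign(y_j-y_i).
  (1,2):dx=+3,dy=+6->C; (1,3):dx=+1,dy=+2->C; (1,4):dx=-1,dy=+4->D; (1,5):dx=+2,dy=-3->D
  (2,3):dx=-2,dy=-4->C; (2,4):dx=-4,dy=-2->C; (2,5):dx=-1,dy=-9->C; (3,4):dx=-2,dy=+2->D
  (3,5):dx=+1,dy=-5->D; (4,5):dx=+3,dy=-7->D
Step 2: C = 5, D = 5, total pairs = 10.
Step 3: tau = (C - D)/(n(n-1)/2) = (5 - 5)/10 = 0.000000.
Step 4: Exact two-sided p-value (enumerate n! = 120 permutations of y under H0): p = 1.000000.
Step 5: alpha = 0.1. fail to reject H0.

tau_b = 0.0000 (C=5, D=5), p = 1.000000, fail to reject H0.


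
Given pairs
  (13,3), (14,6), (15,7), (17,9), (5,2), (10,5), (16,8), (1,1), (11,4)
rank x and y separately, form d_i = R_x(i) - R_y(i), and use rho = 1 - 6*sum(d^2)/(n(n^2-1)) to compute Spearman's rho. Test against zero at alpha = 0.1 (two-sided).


Step 1: Rank x and y separately (midranks; no ties here).
rank(x): 13->5, 14->6, 15->7, 17->9, 5->2, 10->3, 16->8, 1->1, 11->4
rank(y): 3->3, 6->6, 7->7, 9->9, 2->2, 5->5, 8->8, 1->1, 4->4
Step 2: d_i = R_x(i) - R_y(i); compute d_i^2.
  (5-3)^2=4, (6-6)^2=0, (7-7)^2=0, (9-9)^2=0, (2-2)^2=0, (3-5)^2=4, (8-8)^2=0, (1-1)^2=0, (4-4)^2=0
sum(d^2) = 8.
Step 3: rho = 1 - 6*8 / (9*(9^2 - 1)) = 1 - 48/720 = 0.933333.
Step 4: Under H0, t = rho * sqrt((n-2)/(1-rho^2)) = 6.8783 ~ t(7).
Step 5: Two-sided p-value from the t-distribution with 7 df = 0.000236.
Step 6: alpha = 0.1. reject H0.

rho = 0.9333, p = 0.000236, reject H0 at alpha = 0.1.


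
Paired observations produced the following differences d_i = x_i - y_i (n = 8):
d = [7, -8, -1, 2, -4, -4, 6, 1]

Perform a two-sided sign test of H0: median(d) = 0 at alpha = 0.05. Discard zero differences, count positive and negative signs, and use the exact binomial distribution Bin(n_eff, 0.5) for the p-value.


Step 1: Discard zero differences. Original n = 8; n_eff = number of nonzero differences = 8.
Nonzero differences (with sign): +7, -8, -1, +2, -4, -4, +6, +1
Step 2: Count signs: positive = 4, negative = 4.
Step 3: Under H0: P(positive) = 0.5, so the number of positives S ~ Bin(8, 0.5).
Step 4: Two-sided exact p-value = sum of Bin(8,0.5) probabilities at or below the observed probability = 1.000000.
Step 5: alpha = 0.05. fail to reject H0.

n_eff = 8, pos = 4, neg = 4, p = 1.000000, fail to reject H0.


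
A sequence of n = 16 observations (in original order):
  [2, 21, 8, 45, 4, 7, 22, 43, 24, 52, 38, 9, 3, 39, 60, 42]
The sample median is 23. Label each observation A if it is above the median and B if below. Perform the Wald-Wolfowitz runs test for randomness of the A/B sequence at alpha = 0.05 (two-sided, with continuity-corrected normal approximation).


Step 1: Compute median = 23; label A = above, B = below.
Labels in order: BBBABBBAAAABBAAA  (n_A = 8, n_B = 8)
Step 2: Count runs R = 6.
Step 3: Under H0 (random ordering), E[R] = 2*n_A*n_B/(n_A+n_B) + 1 = 2*8*8/16 + 1 = 9.0000.
        Var[R] = 2*n_A*n_B*(2*n_A*n_B - n_A - n_B) / ((n_A+n_B)^2 * (n_A+n_B-1)) = 14336/3840 = 3.7333.
        SD[R] = 1.9322.
Step 4: Continuity-corrected z = (R + 0.5 - E[R]) / SD[R] = (6 + 0.5 - 9.0000) / 1.9322 = -1.2939.
Step 5: Two-sided p-value via normal approximation = 2*(1 - Phi(|z|)) = 0.195709.
Step 6: alpha = 0.05. fail to reject H0.

R = 6, z = -1.2939, p = 0.195709, fail to reject H0.


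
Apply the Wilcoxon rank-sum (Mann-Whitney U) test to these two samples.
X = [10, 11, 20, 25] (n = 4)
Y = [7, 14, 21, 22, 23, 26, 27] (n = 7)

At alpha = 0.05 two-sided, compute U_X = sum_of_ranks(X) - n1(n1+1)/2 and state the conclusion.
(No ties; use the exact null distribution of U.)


Step 1: Combine and sort all 11 observations; assign midranks.
sorted (value, group): (7,Y), (10,X), (11,X), (14,Y), (20,X), (21,Y), (22,Y), (23,Y), (25,X), (26,Y), (27,Y)
ranks: 7->1, 10->2, 11->3, 14->4, 20->5, 21->6, 22->7, 23->8, 25->9, 26->10, 27->11
Step 2: Rank sum for X: R1 = 2 + 3 + 5 + 9 = 19.
Step 3: U_X = R1 - n1(n1+1)/2 = 19 - 4*5/2 = 19 - 10 = 9.
       U_Y = n1*n2 - U_X = 28 - 9 = 19.
Step 4: No ties, so the exact null distribution of U (based on enumerating the C(11,4) = 330 equally likely rank assignments) gives the two-sided p-value.
Step 5: p-value = 0.412121; compare to alpha = 0.05. fail to reject H0.

U_X = 9, p = 0.412121, fail to reject H0 at alpha = 0.05.


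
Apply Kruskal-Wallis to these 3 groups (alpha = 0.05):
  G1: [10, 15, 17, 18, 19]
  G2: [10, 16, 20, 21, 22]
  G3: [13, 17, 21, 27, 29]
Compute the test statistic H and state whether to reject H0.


Step 1: Combine all N = 15 observations and assign midranks.
sorted (value, group, rank): (10,G1,1.5), (10,G2,1.5), (13,G3,3), (15,G1,4), (16,G2,5), (17,G1,6.5), (17,G3,6.5), (18,G1,8), (19,G1,9), (20,G2,10), (21,G2,11.5), (21,G3,11.5), (22,G2,13), (27,G3,14), (29,G3,15)
Step 2: Sum ranks within each group.
R_1 = 29 (n_1 = 5)
R_2 = 41 (n_2 = 5)
R_3 = 50 (n_3 = 5)
Step 3: H = 12/(N(N+1)) * sum(R_i^2/n_i) - 3(N+1)
     = 12/(15*16) * (29^2/5 + 41^2/5 + 50^2/5) - 3*16
     = 0.050000 * 1004.4 - 48
     = 2.220000.
Step 4: Ties present; correction factor C = 1 - 18/(15^3 - 15) = 0.994643. Corrected H = 2.220000 / 0.994643 = 2.231957.
Step 5: Under H0, H ~ chi^2(2); p-value = 0.327595.
Step 6: alpha = 0.05. fail to reject H0.

H = 2.2320, df = 2, p = 0.327595, fail to reject H0.


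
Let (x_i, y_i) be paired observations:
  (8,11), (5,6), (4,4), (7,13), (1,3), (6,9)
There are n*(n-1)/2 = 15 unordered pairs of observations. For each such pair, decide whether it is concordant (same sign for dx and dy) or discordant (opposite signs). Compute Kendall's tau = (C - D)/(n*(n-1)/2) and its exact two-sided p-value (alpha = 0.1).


Step 1: Enumerate the 15 unordered pairs (i,j) with i<j and classify each by sign(x_j-x_i) * sign(y_j-y_i).
  (1,2):dx=-3,dy=-5->C; (1,3):dx=-4,dy=-7->C; (1,4):dx=-1,dy=+2->D; (1,5):dx=-7,dy=-8->C
  (1,6):dx=-2,dy=-2->C; (2,3):dx=-1,dy=-2->C; (2,4):dx=+2,dy=+7->C; (2,5):dx=-4,dy=-3->C
  (2,6):dx=+1,dy=+3->C; (3,4):dx=+3,dy=+9->C; (3,5):dx=-3,dy=-1->C; (3,6):dx=+2,dy=+5->C
  (4,5):dx=-6,dy=-10->C; (4,6):dx=-1,dy=-4->C; (5,6):dx=+5,dy=+6->C
Step 2: C = 14, D = 1, total pairs = 15.
Step 3: tau = (C - D)/(n(n-1)/2) = (14 - 1)/15 = 0.866667.
Step 4: Exact two-sided p-value (enumerate n! = 720 permutations of y under H0): p = 0.016667.
Step 5: alpha = 0.1. reject H0.

tau_b = 0.8667 (C=14, D=1), p = 0.016667, reject H0.
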